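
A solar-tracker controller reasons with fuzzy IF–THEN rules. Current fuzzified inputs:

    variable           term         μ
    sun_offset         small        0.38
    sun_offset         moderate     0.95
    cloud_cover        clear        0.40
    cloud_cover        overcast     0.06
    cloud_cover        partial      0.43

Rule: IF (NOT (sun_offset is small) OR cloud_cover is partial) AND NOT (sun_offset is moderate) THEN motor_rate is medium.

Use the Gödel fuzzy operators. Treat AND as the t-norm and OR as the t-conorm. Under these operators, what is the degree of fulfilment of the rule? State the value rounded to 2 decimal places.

firing strength: (¬small=1−0.38=0.62 OR partial=0.43) = 0.62; AND[min(a, b)] with ¬moderate=1−0.95=0.05 → w = 0.05

0.05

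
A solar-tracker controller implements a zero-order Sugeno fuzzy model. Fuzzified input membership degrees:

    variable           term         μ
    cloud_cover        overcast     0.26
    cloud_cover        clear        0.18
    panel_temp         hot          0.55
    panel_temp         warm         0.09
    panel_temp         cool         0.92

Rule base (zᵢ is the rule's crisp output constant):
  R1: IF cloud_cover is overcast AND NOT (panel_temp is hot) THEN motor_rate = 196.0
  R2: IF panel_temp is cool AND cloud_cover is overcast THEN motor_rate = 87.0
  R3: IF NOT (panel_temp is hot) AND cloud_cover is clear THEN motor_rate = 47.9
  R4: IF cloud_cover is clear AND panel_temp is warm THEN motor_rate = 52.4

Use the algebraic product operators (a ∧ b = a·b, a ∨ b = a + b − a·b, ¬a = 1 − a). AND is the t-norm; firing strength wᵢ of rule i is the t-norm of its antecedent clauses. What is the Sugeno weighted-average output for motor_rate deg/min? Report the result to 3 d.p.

106.906

R1 (z=196.0): overcast=0.26, ¬hot=1−0.55=0.45; AND[a·b] → w = 0.1170
R2 (z=87.0): cool=0.92, overcast=0.26; AND[a·b] → w = 0.2392
R3 (z=47.9): ¬hot=1−0.55=0.45, clear=0.18; AND[a·b] → w = 0.0810
R4 (z=52.4): clear=0.18, warm=0.09; AND[a·b] → w = 0.0162
Weighted average = (0.1170·196.0 + 0.2392·87.0 + 0.0810·47.9 + 0.0162·52.4) / (0.1170 + 0.2392 + 0.0810 + 0.0162)
  = 48.4712 / 0.4534 = 106.906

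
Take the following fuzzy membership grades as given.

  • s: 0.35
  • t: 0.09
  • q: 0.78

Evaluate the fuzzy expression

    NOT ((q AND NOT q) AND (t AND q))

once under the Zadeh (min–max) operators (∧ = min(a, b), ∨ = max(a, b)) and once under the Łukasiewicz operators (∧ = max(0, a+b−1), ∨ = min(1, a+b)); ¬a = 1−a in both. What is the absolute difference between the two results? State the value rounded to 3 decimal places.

0.090

Under Zadeh (min–max):
  NOT q = 1 − 0.78 = 0.22
  q AND NOT q = min(a, b) on (0.78, 0.22) = 0.22
  t AND q = min(a, b) on (0.09, 0.78) = 0.09
  (q AND NOT q) AND (t AND q) = min(a, b) on (0.22, 0.09) = 0.09
  NOT ((q AND NOT q) AND (t AND q)) = 1 − 0.09 = 0.91
  → value = 0.9100
Under Łukasiewicz:
  NOT q = 1 − 0.78 = 0.22
  q AND NOT q = max(0, a+b−1) on (0.78, 0.22) = 0.00
  t AND q = max(0, a+b−1) on (0.09, 0.78) = 0.00
  (q AND NOT q) AND (t AND q) = max(0, a+b−1) on (0.00, 0.00) = 0.00
  NOT ((q AND NOT q) AND (t AND q)) = 1 − 0.00 = 1.00
  → value = 1.0000
|0.9100 − 1.0000| = 0.090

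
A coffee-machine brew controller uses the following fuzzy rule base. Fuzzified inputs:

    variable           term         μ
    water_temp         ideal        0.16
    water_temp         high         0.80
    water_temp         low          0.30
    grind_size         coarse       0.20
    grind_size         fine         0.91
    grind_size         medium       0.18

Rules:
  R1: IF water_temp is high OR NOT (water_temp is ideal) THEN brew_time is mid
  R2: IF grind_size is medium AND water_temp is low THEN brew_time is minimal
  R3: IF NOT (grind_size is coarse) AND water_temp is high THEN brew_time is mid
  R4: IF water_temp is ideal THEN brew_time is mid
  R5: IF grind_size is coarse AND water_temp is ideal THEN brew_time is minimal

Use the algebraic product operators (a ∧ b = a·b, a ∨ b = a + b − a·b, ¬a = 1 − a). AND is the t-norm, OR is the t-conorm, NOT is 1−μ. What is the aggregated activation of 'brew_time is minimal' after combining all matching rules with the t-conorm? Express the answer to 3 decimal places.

R1: high=0.80, ¬ideal=1−0.16=0.84; OR[a + b − a·b] → w = 0.9680
R2: medium=0.18, low=0.30; AND[a·b] → w = 0.0540
R3: ¬coarse=1−0.20=0.80, high=0.80; AND[a·b] → w = 0.6400
R4: ideal=0.16 → w = 0.1600
R5: coarse=0.20, ideal=0.16; AND[a·b] → w = 0.0320
Rules with consequent 'minimal': {R2, R5} → strengths 0.0540, 0.0320
Aggregate via t-conorm [a + b − a·b]: 0.0843

0.084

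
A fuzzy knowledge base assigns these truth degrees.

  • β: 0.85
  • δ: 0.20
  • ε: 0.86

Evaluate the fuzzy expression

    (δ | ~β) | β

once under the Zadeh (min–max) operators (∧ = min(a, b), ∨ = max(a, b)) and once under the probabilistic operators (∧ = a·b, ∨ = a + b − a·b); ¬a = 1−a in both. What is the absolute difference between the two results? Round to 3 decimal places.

Under Zadeh (min–max):
  ~β = 1 − 0.85 = 0.15
  δ | ~β = max(a, b) on (0.20, 0.15) = 0.20
  (δ | ~β) | β = max(a, b) on (0.20, 0.85) = 0.85
  → value = 0.8500
Under probabilistic:
  ~β = 1 − 0.8500 = 0.1500
  δ | ~β = a + b − a·b on (0.2000, 0.1500) = 0.3200
  (δ | ~β) | β = a + b − a·b on (0.3200, 0.8500) = 0.8980
  → value = 0.8980
|0.8500 − 0.8980| = 0.048

0.048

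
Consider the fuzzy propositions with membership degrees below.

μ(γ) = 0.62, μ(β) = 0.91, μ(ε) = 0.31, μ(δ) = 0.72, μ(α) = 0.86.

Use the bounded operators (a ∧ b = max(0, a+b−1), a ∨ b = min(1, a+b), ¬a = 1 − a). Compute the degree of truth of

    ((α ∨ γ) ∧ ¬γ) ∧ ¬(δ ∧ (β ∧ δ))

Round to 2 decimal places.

0.03

α ∨ γ = min(1, a+b) on (0.86, 0.62) = 1.00
¬γ = 1 − 0.62 = 0.38
(α ∨ γ) ∧ ¬γ = max(0, a+b−1) on (1.00, 0.38) = 0.38
β ∧ δ = max(0, a+b−1) on (0.91, 0.72) = 0.63
δ ∧ (β ∧ δ) = max(0, a+b−1) on (0.72, 0.63) = 0.35
¬(δ ∧ (β ∧ δ)) = 1 − 0.35 = 0.65
((α ∨ γ) ∧ ¬γ) ∧ ¬(δ ∧ (β ∧ δ)) = max(0, a+b−1) on (0.38, 0.65) = 0.03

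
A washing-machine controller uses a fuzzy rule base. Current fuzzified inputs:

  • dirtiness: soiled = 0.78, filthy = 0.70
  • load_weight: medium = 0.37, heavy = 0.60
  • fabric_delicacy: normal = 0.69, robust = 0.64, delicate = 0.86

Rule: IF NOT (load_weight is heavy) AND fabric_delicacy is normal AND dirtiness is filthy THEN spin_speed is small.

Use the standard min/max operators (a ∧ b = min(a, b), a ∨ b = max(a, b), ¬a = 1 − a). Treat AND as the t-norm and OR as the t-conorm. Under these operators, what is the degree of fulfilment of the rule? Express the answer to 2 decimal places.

0.40

firing strength: ¬heavy=1−0.60=0.40, normal=0.69, filthy=0.70; AND[min(a, b)] → w = 0.40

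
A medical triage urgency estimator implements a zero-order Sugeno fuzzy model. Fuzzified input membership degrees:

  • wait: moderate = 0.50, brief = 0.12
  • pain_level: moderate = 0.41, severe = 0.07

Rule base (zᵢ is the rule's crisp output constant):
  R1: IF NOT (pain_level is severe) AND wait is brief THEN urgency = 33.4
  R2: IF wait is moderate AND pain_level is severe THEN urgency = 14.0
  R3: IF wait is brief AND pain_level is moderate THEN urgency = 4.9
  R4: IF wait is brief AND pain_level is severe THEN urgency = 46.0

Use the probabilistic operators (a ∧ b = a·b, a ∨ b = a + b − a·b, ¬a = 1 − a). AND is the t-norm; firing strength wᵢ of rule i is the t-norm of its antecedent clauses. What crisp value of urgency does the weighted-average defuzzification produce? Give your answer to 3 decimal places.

23.726

R1 (z=33.4): ¬severe=1−0.07=0.93, brief=0.12; AND[a·b] → w = 0.1116
R2 (z=14.0): moderate=0.50, severe=0.07; AND[a·b] → w = 0.0350
R3 (z=4.9): brief=0.12, moderate=0.41; AND[a·b] → w = 0.0492
R4 (z=46.0): brief=0.12, severe=0.07; AND[a·b] → w = 0.0084
Weighted average = (0.1116·33.4 + 0.0350·14.0 + 0.0492·4.9 + 0.0084·46.0) / (0.1116 + 0.0350 + 0.0492 + 0.0084)
  = 4.8449 / 0.2042 = 23.726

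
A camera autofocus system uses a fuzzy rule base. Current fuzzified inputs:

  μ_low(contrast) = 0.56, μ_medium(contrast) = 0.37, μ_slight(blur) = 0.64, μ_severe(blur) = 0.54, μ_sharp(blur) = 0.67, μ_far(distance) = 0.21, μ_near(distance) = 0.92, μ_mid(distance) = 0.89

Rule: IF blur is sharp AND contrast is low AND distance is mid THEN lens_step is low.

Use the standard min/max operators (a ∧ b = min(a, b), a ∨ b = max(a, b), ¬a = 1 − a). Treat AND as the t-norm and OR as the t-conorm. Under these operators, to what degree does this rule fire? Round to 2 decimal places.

0.56

firing strength: sharp=0.67, low=0.56, mid=0.89; AND[min(a, b)] → w = 0.56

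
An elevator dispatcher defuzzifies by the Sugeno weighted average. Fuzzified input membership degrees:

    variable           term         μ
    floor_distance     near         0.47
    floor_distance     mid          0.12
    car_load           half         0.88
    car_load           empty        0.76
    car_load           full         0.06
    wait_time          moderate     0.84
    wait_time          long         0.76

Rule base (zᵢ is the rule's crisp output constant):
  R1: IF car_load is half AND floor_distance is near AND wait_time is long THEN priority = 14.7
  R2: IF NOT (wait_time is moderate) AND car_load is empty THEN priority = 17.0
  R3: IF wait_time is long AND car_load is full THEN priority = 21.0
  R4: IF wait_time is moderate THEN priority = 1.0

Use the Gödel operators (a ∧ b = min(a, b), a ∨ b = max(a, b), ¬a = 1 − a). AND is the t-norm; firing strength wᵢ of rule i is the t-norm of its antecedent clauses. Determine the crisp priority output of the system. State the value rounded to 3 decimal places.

7.666

R1 (z=14.7): half=0.88, near=0.47, long=0.76; AND[min(a, b)] → w = 0.47
R2 (z=17.0): ¬moderate=1−0.84=0.16, empty=0.76; AND[min(a, b)] → w = 0.16
R3 (z=21.0): long=0.76, full=0.06; AND[min(a, b)] → w = 0.06
R4 (z=1.0): moderate=0.84 → w = 0.84
Weighted average = (0.47·14.7 + 0.16·17.0 + 0.06·21.0 + 0.84·1.0) / (0.47 + 0.16 + 0.06 + 0.84)
  = 11.7290 / 1.5300 = 7.666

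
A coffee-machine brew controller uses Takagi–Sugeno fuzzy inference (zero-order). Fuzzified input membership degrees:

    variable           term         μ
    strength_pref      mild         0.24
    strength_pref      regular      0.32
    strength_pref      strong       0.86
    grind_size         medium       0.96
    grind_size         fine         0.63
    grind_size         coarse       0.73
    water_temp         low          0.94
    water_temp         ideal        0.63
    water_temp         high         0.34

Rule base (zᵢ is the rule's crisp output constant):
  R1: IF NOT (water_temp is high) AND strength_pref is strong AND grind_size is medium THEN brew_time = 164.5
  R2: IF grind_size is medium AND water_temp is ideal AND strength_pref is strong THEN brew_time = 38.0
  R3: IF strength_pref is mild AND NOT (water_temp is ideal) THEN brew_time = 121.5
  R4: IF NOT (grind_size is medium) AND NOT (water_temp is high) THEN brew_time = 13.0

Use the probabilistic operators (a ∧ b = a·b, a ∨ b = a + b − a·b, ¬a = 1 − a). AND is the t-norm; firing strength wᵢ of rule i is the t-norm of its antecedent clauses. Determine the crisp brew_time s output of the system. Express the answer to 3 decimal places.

102.127

R1 (z=164.5): ¬high=1−0.34=0.66, strong=0.86, medium=0.96; AND[a·b] → w = 0.5449
R2 (z=38.0): medium=0.96, ideal=0.63, strong=0.86; AND[a·b] → w = 0.5201
R3 (z=121.5): mild=0.24, ¬ideal=1−0.63=0.37; AND[a·b] → w = 0.0888
R4 (z=13.0): ¬medium=1−0.96=0.04, ¬high=1−0.34=0.66; AND[a·b] → w = 0.0264
Weighted average = (0.5449·164.5 + 0.5201·38.0 + 0.0888·121.5 + 0.0264·13.0) / (0.5449 + 0.5201 + 0.0888 + 0.0264)
  = 120.5327 / 1.1802 = 102.127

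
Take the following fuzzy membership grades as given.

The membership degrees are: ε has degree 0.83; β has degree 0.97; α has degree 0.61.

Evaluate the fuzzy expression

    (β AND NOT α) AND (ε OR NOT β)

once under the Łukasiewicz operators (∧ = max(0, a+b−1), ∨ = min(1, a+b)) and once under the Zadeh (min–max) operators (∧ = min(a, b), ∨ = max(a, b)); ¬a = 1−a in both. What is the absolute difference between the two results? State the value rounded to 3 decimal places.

Under Łukasiewicz:
  NOT α = 1 − 0.61 = 0.39
  β AND NOT α = max(0, a+b−1) on (0.97, 0.39) = 0.36
  NOT β = 1 − 0.97 = 0.03
  ε OR NOT β = min(1, a+b) on (0.83, 0.03) = 0.86
  (β AND NOT α) AND (ε OR NOT β) = max(0, a+b−1) on (0.36, 0.86) = 0.22
  → value = 0.2200
Under Zadeh (min–max):
  NOT α = 1 − 0.61 = 0.39
  β AND NOT α = min(a, b) on (0.97, 0.39) = 0.39
  NOT β = 1 − 0.97 = 0.03
  ε OR NOT β = max(a, b) on (0.83, 0.03) = 0.83
  (β AND NOT α) AND (ε OR NOT β) = min(a, b) on (0.39, 0.83) = 0.39
  → value = 0.3900
|0.2200 − 0.3900| = 0.170

0.170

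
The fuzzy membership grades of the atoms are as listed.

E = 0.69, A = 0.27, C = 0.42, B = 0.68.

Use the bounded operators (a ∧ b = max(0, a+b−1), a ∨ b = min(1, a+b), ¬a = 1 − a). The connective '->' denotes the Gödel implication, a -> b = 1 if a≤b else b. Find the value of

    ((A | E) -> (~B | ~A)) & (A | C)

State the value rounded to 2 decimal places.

0.69

A | E = min(1, a+b) on (0.27, 0.69) = 0.96
~B = 1 − 0.68 = 0.32
~A = 1 − 0.27 = 0.73
~B | ~A = min(1, a+b) on (0.32, 0.73) = 1.00
(A | E) -> (~B | ~A)  [Gödel: 1 if a≤b else b] with a=0.96, b=1.00 → 1.00
A | C = min(1, a+b) on (0.27, 0.42) = 0.69
((A | E) -> (~B | ~A)) & (A | C) = max(0, a+b−1) on (1.00, 0.69) = 0.69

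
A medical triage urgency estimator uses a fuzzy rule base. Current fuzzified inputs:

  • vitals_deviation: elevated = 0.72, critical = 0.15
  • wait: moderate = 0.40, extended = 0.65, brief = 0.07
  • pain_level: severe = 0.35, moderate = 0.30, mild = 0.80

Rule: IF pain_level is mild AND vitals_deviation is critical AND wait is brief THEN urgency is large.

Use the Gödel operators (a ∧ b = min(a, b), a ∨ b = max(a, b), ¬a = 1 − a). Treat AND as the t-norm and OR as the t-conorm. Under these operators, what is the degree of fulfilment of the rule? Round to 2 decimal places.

0.07

firing strength: mild=0.80, critical=0.15, brief=0.07; AND[min(a, b)] → w = 0.07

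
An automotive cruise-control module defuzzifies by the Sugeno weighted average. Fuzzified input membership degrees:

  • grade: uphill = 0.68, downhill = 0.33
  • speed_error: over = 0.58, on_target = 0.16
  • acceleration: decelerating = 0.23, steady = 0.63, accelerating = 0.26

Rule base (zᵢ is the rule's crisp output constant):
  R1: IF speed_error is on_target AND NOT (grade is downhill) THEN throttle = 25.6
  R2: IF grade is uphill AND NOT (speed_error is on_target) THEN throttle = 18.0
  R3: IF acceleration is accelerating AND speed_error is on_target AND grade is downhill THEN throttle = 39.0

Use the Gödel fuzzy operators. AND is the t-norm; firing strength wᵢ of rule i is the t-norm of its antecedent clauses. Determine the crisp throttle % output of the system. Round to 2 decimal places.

22.58

R1 (z=25.6): on_target=0.16, ¬downhill=1−0.33=0.67; AND[min(a, b)] → w = 0.16
R2 (z=18.0): uphill=0.68, ¬on_target=1−0.16=0.84; AND[min(a, b)] → w = 0.68
R3 (z=39.0): accelerating=0.26, on_target=0.16, downhill=0.33; AND[min(a, b)] → w = 0.16
Weighted average = (0.16·25.6 + 0.68·18.0 + 0.16·39.0) / (0.16 + 0.68 + 0.16)
  = 22.5760 / 1.0000 = 22.58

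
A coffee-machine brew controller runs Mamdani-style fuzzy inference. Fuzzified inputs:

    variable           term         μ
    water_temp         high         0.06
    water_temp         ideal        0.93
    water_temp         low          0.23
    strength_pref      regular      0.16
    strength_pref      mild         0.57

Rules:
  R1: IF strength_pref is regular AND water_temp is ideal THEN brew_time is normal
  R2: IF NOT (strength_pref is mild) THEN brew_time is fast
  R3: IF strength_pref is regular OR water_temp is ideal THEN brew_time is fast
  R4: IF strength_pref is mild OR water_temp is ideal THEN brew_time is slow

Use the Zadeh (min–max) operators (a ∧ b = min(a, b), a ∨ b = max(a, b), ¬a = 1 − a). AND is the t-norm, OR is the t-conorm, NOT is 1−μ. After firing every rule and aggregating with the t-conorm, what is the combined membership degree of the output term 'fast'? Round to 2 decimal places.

R1: regular=0.16, ideal=0.93; AND[min(a, b)] → w = 0.16
R2: ¬mild=1−0.57=0.43 → w = 0.43
R3: regular=0.16, ideal=0.93; OR[max(a, b)] → w = 0.93
R4: mild=0.57, ideal=0.93; OR[max(a, b)] → w = 0.93
Rules with consequent 'fast': {R2, R3} → strengths 0.43, 0.93
Aggregate via t-conorm [max(a, b)]: 0.93

0.93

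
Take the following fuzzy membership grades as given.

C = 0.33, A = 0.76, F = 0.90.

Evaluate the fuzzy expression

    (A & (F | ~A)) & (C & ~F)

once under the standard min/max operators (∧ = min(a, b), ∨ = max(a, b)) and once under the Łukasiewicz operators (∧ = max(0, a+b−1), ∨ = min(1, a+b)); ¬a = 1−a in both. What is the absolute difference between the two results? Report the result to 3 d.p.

0.100

Under standard min/max:
  ~A = 1 − 0.76 = 0.24
  F | ~A = max(a, b) on (0.90, 0.24) = 0.90
  A & (F | ~A) = min(a, b) on (0.76, 0.90) = 0.76
  ~F = 1 − 0.90 = 0.10
  C & ~F = min(a, b) on (0.33, 0.10) = 0.10
  (A & (F | ~A)) & (C & ~F) = min(a, b) on (0.76, 0.10) = 0.10
  → value = 0.1000
Under Łukasiewicz:
  ~A = 1 − 0.76 = 0.24
  F | ~A = min(1, a+b) on (0.90, 0.24) = 1.00
  A & (F | ~A) = max(0, a+b−1) on (0.76, 1.00) = 0.76
  ~F = 1 − 0.90 = 0.10
  C & ~F = max(0, a+b−1) on (0.33, 0.10) = 0.00
  (A & (F | ~A)) & (C & ~F) = max(0, a+b−1) on (0.76, 0.00) = 0.00
  → value = 0.0000
|0.1000 − 0.0000| = 0.100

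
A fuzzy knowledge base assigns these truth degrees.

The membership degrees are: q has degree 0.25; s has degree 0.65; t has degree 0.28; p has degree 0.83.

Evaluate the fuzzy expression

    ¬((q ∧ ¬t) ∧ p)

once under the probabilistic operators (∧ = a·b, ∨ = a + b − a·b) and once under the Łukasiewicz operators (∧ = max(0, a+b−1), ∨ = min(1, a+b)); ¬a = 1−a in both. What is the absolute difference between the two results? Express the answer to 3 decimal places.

0.149

Under probabilistic:
  ¬t = 1 − 0.2800 = 0.7200
  q ∧ ¬t = a·b on (0.2500, 0.7200) = 0.1800
  (q ∧ ¬t) ∧ p = a·b on (0.1800, 0.8300) = 0.1494
  ¬((q ∧ ¬t) ∧ p) = 1 − 0.1494 = 0.8506
  → value = 0.8506
Under Łukasiewicz:
  ¬t = 1 − 0.28 = 0.72
  q ∧ ¬t = max(0, a+b−1) on (0.25, 0.72) = 0.00
  (q ∧ ¬t) ∧ p = max(0, a+b−1) on (0.00, 0.83) = 0.00
  ¬((q ∧ ¬t) ∧ p) = 1 − 0.00 = 1.00
  → value = 1.0000
|0.8506 − 1.0000| = 0.149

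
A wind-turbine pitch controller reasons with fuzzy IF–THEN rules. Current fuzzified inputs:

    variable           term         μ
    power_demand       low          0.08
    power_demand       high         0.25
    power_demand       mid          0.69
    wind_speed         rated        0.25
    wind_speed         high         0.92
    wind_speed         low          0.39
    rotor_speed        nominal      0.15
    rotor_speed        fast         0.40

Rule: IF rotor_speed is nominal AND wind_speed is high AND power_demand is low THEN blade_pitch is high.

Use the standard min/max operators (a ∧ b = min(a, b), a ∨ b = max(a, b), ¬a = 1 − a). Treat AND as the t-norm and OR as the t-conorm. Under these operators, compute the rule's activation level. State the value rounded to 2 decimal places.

firing strength: nominal=0.15, high=0.92, low=0.08; AND[min(a, b)] → w = 0.08

0.08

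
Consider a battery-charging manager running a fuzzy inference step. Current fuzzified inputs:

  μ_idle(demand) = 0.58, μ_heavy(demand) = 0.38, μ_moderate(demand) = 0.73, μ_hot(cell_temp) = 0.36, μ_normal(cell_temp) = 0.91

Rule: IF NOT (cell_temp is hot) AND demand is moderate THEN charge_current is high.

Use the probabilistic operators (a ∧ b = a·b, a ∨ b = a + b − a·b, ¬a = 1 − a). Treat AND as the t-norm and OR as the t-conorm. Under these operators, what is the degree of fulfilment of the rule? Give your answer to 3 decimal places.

0.467

firing strength: ¬hot=1−0.36=0.64, moderate=0.73; AND[a·b] → w = 0.4672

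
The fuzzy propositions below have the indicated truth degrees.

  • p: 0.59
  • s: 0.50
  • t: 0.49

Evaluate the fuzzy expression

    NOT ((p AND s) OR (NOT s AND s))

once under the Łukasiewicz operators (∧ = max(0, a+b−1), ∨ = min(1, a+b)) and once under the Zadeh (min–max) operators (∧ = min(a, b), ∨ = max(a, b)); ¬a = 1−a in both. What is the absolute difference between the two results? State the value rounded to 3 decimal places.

Under Łukasiewicz:
  p AND s = max(0, a+b−1) on (0.59, 0.50) = 0.09
  NOT s = 1 − 0.50 = 0.50
  NOT s AND s = max(0, a+b−1) on (0.50, 0.50) = 0.00
  (p AND s) OR (NOT s AND s) = min(1, a+b) on (0.09, 0.00) = 0.09
  NOT ((p AND s) OR (NOT s AND s)) = 1 − 0.09 = 0.91
  → value = 0.9100
Under Zadeh (min–max):
  p AND s = min(a, b) on (0.59, 0.50) = 0.50
  NOT s = 1 − 0.50 = 0.50
  NOT s AND s = min(a, b) on (0.50, 0.50) = 0.50
  (p AND s) OR (NOT s AND s) = max(a, b) on (0.50, 0.50) = 0.50
  NOT ((p AND s) OR (NOT s AND s)) = 1 − 0.50 = 0.50
  → value = 0.5000
|0.9100 − 0.5000| = 0.410

0.410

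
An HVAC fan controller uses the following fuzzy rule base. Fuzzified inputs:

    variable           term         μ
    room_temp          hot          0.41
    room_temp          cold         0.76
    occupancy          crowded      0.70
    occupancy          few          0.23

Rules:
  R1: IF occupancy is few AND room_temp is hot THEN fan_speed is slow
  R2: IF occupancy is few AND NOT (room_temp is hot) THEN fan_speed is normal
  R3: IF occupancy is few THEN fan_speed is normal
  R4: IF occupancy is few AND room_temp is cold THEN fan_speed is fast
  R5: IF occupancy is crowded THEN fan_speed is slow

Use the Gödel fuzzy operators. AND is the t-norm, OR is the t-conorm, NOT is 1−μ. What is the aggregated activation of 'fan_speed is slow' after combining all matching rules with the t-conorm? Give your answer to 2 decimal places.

0.70

R1: few=0.23, hot=0.41; AND[min(a, b)] → w = 0.23
R2: few=0.23, ¬hot=1−0.41=0.59; AND[min(a, b)] → w = 0.23
R3: few=0.23 → w = 0.23
R4: few=0.23, cold=0.76; AND[min(a, b)] → w = 0.23
R5: crowded=0.70 → w = 0.70
Rules with consequent 'slow': {R1, R5} → strengths 0.23, 0.70
Aggregate via t-conorm [max(a, b)]: 0.70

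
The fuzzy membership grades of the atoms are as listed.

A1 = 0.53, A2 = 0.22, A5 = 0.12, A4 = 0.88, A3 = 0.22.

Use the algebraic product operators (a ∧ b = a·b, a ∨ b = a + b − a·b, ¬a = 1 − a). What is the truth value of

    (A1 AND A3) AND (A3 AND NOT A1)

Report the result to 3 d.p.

A1 AND A3 = a·b on (0.5300, 0.2200) = 0.1166
NOT A1 = 1 − 0.5300 = 0.4700
A3 AND NOT A1 = a·b on (0.2200, 0.4700) = 0.1034
(A1 AND A3) AND (A3 AND NOT A1) = a·b on (0.1166, 0.1034) = 0.0121

0.012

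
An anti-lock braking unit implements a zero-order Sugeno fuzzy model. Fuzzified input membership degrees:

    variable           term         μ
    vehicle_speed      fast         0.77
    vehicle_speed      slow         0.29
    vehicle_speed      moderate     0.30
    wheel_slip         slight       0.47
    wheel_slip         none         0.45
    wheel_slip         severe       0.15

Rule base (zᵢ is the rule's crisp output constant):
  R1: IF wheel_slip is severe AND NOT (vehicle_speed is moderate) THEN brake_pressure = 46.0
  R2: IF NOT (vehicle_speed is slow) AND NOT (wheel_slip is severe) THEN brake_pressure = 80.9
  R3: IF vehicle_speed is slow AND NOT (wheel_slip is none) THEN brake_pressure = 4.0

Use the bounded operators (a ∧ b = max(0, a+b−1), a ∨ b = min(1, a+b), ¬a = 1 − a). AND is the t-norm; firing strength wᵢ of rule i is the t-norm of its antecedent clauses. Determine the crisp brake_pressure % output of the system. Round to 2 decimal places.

80.90

R1 (z=46.0): severe=0.15, ¬moderate=1−0.30=0.70; AND[max(0, a+b−1)] → w = 0.00
R2 (z=80.9): ¬slow=1−0.29=0.71, ¬severe=1−0.15=0.85; AND[max(0, a+b−1)] → w = 0.56
R3 (z=4.0): slow=0.29, ¬none=1−0.45=0.55; AND[max(0, a+b−1)] → w = 0.00
Weighted average = (0.00·46.0 + 0.56·80.9 + 0.00·4.0) / (0.00 + 0.56 + 0.00)
  = 45.3040 / 0.5600 = 80.90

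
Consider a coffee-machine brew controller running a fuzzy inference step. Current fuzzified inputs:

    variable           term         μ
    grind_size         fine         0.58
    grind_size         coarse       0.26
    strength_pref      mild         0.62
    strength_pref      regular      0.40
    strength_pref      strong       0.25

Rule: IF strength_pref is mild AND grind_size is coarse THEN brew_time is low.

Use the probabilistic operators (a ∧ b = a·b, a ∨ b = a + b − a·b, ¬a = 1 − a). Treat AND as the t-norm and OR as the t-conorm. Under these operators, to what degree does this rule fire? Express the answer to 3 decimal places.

0.161

firing strength: mild=0.62, coarse=0.26; AND[a·b] → w = 0.1612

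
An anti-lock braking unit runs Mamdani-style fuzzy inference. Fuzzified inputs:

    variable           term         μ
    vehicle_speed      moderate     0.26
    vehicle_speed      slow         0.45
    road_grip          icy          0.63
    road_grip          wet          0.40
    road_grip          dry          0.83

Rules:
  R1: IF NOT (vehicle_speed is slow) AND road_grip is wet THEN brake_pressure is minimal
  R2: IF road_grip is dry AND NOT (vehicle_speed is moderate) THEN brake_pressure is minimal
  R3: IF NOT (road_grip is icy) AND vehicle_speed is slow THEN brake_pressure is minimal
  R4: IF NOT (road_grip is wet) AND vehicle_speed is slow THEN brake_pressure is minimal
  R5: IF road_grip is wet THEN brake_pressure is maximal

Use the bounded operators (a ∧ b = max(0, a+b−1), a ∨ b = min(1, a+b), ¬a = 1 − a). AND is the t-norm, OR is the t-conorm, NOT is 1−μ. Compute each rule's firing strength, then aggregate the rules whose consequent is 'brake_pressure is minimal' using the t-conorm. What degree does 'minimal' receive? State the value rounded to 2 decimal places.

0.62

R1: ¬slow=1−0.45=0.55, wet=0.40; AND[max(0, a+b−1)] → w = 0.00
R2: dry=0.83, ¬moderate=1−0.26=0.74; AND[max(0, a+b−1)] → w = 0.57
R3: ¬icy=1−0.63=0.37, slow=0.45; AND[max(0, a+b−1)] → w = 0.00
R4: ¬wet=1−0.40=0.60, slow=0.45; AND[max(0, a+b−1)] → w = 0.05
R5: wet=0.40 → w = 0.40
Rules with consequent 'minimal': {R1, R2, R3, R4} → strengths 0.00, 0.57, 0.00, 0.05
Aggregate via t-conorm [min(1, a+b)]: 0.62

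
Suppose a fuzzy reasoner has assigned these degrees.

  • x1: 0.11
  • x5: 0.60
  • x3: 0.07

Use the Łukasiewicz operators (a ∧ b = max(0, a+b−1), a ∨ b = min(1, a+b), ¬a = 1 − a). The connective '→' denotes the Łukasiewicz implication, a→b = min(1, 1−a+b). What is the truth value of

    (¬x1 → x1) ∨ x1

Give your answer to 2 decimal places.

¬x1 = 1 − 0.11 = 0.89
¬x1 → x1  [Łukasiewicz: min(1, 1−a+b)] with a=0.89, b=0.11 → 0.22
(¬x1 → x1) ∨ x1 = min(1, a+b) on (0.22, 0.11) = 0.33

0.33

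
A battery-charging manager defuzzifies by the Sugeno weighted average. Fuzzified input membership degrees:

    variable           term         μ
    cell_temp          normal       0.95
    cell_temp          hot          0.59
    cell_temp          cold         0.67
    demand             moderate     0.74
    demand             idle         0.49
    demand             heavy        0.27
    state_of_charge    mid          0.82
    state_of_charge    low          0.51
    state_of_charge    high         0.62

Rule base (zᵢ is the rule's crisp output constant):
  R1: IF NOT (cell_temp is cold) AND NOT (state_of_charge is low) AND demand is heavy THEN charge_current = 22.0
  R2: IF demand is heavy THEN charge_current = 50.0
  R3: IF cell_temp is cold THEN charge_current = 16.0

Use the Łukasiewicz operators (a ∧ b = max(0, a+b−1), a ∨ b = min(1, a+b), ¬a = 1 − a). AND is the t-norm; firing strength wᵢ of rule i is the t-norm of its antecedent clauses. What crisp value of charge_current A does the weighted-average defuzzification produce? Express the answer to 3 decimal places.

25.766

R1 (z=22.0): ¬cold=1−0.67=0.33, ¬low=1−0.51=0.49, heavy=0.27; AND[max(0, a+b−1)] → w = 0.00
R2 (z=50.0): heavy=0.27 → w = 0.27
R3 (z=16.0): cold=0.67 → w = 0.67
Weighted average = (0.00·22.0 + 0.27·50.0 + 0.67·16.0) / (0.00 + 0.27 + 0.67)
  = 24.2200 / 0.9400 = 25.766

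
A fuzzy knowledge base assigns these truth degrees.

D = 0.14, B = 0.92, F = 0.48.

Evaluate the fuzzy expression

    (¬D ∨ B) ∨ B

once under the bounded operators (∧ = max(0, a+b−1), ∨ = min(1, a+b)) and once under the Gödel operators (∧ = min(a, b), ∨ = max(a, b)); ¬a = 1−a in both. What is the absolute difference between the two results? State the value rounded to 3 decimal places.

0.080

Under bounded:
  ¬D = 1 − 0.14 = 0.86
  ¬D ∨ B = min(1, a+b) on (0.86, 0.92) = 1.00
  (¬D ∨ B) ∨ B = min(1, a+b) on (1.00, 0.92) = 1.00
  → value = 1.0000
Under Gödel:
  ¬D = 1 − 0.14 = 0.86
  ¬D ∨ B = max(a, b) on (0.86, 0.92) = 0.92
  (¬D ∨ B) ∨ B = max(a, b) on (0.92, 0.92) = 0.92
  → value = 0.9200
|1.0000 − 0.9200| = 0.080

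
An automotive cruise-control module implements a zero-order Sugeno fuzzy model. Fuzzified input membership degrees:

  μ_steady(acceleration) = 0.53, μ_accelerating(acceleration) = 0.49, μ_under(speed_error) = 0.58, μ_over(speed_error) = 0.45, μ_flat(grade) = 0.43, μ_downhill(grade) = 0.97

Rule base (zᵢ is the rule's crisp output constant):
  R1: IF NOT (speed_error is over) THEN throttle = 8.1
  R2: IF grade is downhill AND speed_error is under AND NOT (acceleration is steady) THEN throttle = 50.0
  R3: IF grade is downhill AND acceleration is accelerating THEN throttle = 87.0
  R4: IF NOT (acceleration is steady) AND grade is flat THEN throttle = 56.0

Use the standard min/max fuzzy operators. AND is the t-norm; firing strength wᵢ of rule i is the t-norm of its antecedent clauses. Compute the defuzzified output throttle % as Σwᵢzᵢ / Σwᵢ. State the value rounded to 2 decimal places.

48.80

R1 (z=8.1): ¬over=1−0.45=0.55 → w = 0.55
R2 (z=50.0): downhill=0.97, under=0.58, ¬steady=1−0.53=0.47; AND[min(a, b)] → w = 0.47
R3 (z=87.0): downhill=0.97, accelerating=0.49; AND[min(a, b)] → w = 0.49
R4 (z=56.0): ¬steady=1−0.53=0.47, flat=0.43; AND[min(a, b)] → w = 0.43
Weighted average = (0.55·8.1 + 0.47·50.0 + 0.49·87.0 + 0.43·56.0) / (0.55 + 0.47 + 0.49 + 0.43)
  = 94.6650 / 1.9400 = 48.80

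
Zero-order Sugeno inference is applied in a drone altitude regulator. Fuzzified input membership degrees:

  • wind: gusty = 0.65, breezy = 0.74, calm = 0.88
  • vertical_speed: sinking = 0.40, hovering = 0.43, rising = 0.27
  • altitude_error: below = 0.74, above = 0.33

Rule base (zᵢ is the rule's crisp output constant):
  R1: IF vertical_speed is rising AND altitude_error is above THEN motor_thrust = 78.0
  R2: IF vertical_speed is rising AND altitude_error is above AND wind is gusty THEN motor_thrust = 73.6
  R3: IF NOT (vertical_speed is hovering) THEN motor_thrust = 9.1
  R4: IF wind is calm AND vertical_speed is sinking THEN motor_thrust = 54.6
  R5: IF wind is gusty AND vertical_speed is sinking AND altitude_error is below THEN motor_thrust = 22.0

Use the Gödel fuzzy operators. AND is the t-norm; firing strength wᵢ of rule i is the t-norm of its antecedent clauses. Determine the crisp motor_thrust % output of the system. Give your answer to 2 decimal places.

40.19

R1 (z=78.0): rising=0.27, above=0.33; AND[min(a, b)] → w = 0.27
R2 (z=73.6): rising=0.27, above=0.33, gusty=0.65; AND[min(a, b)] → w = 0.27
R3 (z=9.1): ¬hovering=1−0.43=0.57 → w = 0.57
R4 (z=54.6): calm=0.88, sinking=0.40; AND[min(a, b)] → w = 0.40
R5 (z=22.0): gusty=0.65, sinking=0.40, below=0.74; AND[min(a, b)] → w = 0.40
Weighted average = (0.27·78.0 + 0.27·73.6 + 0.57·9.1 + 0.40·54.6 + 0.40·22.0) / (0.27 + 0.27 + 0.57 + 0.40 + 0.40)
  = 76.7590 / 1.9100 = 40.19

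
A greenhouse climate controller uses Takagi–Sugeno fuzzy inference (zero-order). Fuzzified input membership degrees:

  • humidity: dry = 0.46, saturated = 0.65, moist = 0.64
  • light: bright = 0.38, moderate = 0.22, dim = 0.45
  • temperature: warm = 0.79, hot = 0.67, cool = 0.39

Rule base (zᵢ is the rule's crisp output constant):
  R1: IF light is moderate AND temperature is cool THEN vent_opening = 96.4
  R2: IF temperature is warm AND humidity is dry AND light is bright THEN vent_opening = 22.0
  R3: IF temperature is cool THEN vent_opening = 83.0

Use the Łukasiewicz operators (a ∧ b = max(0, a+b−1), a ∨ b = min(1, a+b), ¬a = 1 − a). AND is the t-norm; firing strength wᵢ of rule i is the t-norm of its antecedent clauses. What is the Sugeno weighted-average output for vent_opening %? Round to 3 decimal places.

R1 (z=96.4): moderate=0.22, cool=0.39; AND[max(0, a+b−1)] → w = 0.00
R2 (z=22.0): warm=0.79, dry=0.46, bright=0.38; AND[max(0, a+b−1)] → w = 0.00
R3 (z=83.0): cool=0.39 → w = 0.39
Weighted average = (0.00·96.4 + 0.00·22.0 + 0.39·83.0) / (0.00 + 0.00 + 0.39)
  = 32.3700 / 0.3900 = 83.000

83.000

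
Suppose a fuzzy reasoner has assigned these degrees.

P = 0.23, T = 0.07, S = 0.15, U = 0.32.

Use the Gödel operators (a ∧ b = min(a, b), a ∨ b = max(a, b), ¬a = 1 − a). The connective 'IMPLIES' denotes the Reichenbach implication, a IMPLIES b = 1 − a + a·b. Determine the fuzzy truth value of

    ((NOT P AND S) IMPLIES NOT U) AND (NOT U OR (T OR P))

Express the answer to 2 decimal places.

NOT P = 1 − 0.23 = 0.77
NOT P AND S = min(a, b) on (0.77, 0.15) = 0.15
NOT U = 1 − 0.32 = 0.68
(NOT P AND S) IMPLIES NOT U  [Reichenbach: 1 − a + a·b] with a=0.15, b=0.68 → 0.95
NOT U = 1 − 0.32 = 0.68
T OR P = max(a, b) on (0.07, 0.23) = 0.23
NOT U OR (T OR P) = max(a, b) on (0.68, 0.23) = 0.68
((NOT P AND S) IMPLIES NOT U) AND (NOT U OR (T OR P)) = min(a, b) on (0.95, 0.68) = 0.68

0.68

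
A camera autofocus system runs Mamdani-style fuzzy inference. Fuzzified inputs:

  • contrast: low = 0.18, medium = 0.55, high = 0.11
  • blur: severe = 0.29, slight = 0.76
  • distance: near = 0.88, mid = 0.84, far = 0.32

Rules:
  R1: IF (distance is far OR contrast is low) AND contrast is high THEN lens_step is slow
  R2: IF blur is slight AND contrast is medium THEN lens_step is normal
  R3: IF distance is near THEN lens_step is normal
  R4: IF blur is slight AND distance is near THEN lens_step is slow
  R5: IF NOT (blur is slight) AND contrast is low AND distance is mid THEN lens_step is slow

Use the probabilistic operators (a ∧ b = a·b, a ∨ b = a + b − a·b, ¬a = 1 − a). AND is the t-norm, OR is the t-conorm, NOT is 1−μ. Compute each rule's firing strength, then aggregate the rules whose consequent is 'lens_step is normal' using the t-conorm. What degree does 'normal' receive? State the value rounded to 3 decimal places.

R1: (far=0.32 OR low=0.18) = 0.4424; AND[a·b] with high=0.11 → w = 0.0487
R2: slight=0.76, medium=0.55; AND[a·b] → w = 0.4180
R3: near=0.88 → w = 0.8800
R4: slight=0.76, near=0.88; AND[a·b] → w = 0.6688
R5: ¬slight=1−0.76=0.24, low=0.18, mid=0.84; AND[a·b] → w = 0.0363
Rules with consequent 'normal': {R2, R3} → strengths 0.4180, 0.8800
Aggregate via t-conorm [a + b − a·b]: 0.9302

0.930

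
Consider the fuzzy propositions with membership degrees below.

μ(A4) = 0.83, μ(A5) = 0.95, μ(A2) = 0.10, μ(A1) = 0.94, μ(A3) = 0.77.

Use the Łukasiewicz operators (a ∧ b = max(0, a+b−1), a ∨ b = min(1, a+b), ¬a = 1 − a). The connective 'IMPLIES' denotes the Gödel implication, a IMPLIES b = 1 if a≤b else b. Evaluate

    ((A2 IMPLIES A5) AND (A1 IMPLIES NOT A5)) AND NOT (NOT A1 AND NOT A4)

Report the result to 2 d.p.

A2 IMPLIES A5  [Gödel: 1 if a≤b else b] with a=0.10, b=0.95 → 1.00
NOT A5 = 1 − 0.95 = 0.05
A1 IMPLIES NOT A5  [Gödel: 1 if a≤b else b] with a=0.94, b=0.05 → 0.05
(A2 IMPLIES A5) AND (A1 IMPLIES NOT A5) = max(0, a+b−1) on (1.00, 0.05) = 0.05
NOT A1 = 1 − 0.94 = 0.06
NOT A4 = 1 − 0.83 = 0.17
NOT A1 AND NOT A4 = max(0, a+b−1) on (0.06, 0.17) = 0.00
NOT (NOT A1 AND NOT A4) = 1 − 0.00 = 1.00
((A2 IMPLIES A5) AND (A1 IMPLIES NOT A5)) AND NOT (NOT A1 AND NOT A4) = max(0, a+b−1) on (0.05, 1.00) = 0.05

0.05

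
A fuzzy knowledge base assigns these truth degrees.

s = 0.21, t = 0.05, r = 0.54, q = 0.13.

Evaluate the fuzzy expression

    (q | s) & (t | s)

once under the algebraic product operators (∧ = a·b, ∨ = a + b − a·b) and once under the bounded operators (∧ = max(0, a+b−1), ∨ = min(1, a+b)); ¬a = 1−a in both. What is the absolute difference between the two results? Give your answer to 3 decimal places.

Under algebraic product:
  q | s = a + b − a·b on (0.1300, 0.2100) = 0.3127
  t | s = a + b − a·b on (0.0500, 0.2100) = 0.2495
  (q | s) & (t | s) = a·b on (0.3127, 0.2495) = 0.0780
  → value = 0.0780
Under bounded:
  q | s = min(1, a+b) on (0.13, 0.21) = 0.34
  t | s = min(1, a+b) on (0.05, 0.21) = 0.26
  (q | s) & (t | s) = max(0, a+b−1) on (0.34, 0.26) = 0.00
  → value = 0.0000
|0.0780 − 0.0000| = 0.078

0.078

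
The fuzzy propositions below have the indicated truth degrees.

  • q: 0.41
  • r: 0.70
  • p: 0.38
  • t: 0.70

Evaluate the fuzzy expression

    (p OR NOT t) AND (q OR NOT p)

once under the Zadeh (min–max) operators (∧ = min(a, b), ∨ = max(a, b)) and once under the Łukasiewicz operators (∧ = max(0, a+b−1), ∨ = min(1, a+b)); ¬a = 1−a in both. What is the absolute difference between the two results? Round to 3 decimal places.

Under Zadeh (min–max):
  NOT t = 1 − 0.70 = 0.30
  p OR NOT t = max(a, b) on (0.38, 0.30) = 0.38
  NOT p = 1 − 0.38 = 0.62
  q OR NOT p = max(a, b) on (0.41, 0.62) = 0.62
  (p OR NOT t) AND (q OR NOT p) = min(a, b) on (0.38, 0.62) = 0.38
  → value = 0.3800
Under Łukasiewicz:
  NOT t = 1 − 0.70 = 0.30
  p OR NOT t = min(1, a+b) on (0.38, 0.30) = 0.68
  NOT p = 1 − 0.38 = 0.62
  q OR NOT p = min(1, a+b) on (0.41, 0.62) = 1.00
  (p OR NOT t) AND (q OR NOT p) = max(0, a+b−1) on (0.68, 1.00) = 0.68
  → value = 0.6800
|0.3800 − 0.6800| = 0.300

0.300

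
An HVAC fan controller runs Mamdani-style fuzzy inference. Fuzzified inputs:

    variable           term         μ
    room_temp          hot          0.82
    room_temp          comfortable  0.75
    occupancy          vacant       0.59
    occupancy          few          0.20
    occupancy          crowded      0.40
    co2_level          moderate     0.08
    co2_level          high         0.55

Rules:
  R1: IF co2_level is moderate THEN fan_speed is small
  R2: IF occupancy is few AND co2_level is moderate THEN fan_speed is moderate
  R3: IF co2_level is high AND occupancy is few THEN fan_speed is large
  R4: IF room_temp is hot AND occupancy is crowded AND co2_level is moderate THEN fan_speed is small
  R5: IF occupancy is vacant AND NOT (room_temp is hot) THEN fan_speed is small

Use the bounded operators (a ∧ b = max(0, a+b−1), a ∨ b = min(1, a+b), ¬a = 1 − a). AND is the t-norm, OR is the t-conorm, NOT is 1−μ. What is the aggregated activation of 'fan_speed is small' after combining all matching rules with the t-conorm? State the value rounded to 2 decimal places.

R1: moderate=0.08 → w = 0.08
R2: few=0.20, moderate=0.08; AND[max(0, a+b−1)] → w = 0.00
R3: high=0.55, few=0.20; AND[max(0, a+b−1)] → w = 0.00
R4: hot=0.82, crowded=0.40, moderate=0.08; AND[max(0, a+b−1)] → w = 0.00
R5: vacant=0.59, ¬hot=1−0.82=0.18; AND[max(0, a+b−1)] → w = 0.00
Rules with consequent 'small': {R1, R4, R5} → strengths 0.08, 0.00, 0.00
Aggregate via t-conorm [min(1, a+b)]: 0.08

0.08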